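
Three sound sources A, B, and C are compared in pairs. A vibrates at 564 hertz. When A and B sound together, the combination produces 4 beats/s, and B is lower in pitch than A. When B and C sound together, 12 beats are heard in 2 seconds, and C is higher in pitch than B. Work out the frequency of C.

566 Hz

B is below A, so f_B = 564 − 4 = 560 Hz.
B–C: Beat frequency = 12/2 = 6 Hz.
C is above B, so f_C = 560 + 6 = 566 Hz.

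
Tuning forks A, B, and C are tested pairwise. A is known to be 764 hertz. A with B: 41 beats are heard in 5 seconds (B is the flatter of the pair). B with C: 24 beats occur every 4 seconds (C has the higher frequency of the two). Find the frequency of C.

761.8 Hz

A–B: Beat frequency = 41/5 = 8.2 Hz.
B is below A, so f_B = 764 − 8.2 = 755.8 Hz.
B–C: Beat frequency = 24/4 = 6 Hz.
C is above B, so f_C = 755.8 + 6 = 761.8 Hz.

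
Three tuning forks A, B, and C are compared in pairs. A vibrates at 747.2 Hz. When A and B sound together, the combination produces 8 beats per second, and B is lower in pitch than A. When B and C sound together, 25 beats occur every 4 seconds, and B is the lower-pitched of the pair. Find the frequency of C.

745.45 Hz

B is below A, so f_B = 747.2 − 8 = 739.2 Hz.
B–C: Beat frequency = 25/4 = 6.25 Hz.
C is above B, so f_C = 739.2 + 6.25 = 745.45 Hz.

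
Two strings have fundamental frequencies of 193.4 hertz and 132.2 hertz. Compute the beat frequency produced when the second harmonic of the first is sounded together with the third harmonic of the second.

Second harmonic of the first: 2·193.4 = 386.8 Hz.
Third harmonic of the second: 3·132.2 = 396.6 Hz.
f_beat = |386.8 − 396.6| = 9.8 Hz.

9.8 Hz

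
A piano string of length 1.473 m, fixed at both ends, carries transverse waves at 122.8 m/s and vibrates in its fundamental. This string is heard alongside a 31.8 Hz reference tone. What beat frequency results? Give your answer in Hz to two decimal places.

For a string fixed at both ends, f_n = n·v/(2L) = 1·122.8/(2·1.473) = 41.6836 Hz.
f_beat = |41.6836 − 31.8| = 9.88 Hz.

9.88 Hz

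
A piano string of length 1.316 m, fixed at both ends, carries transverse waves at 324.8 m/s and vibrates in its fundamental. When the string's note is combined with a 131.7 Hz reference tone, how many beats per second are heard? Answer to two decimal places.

8.30 Hz

For a string fixed at both ends, f_n = n·v/(2L) = 1·324.8/(2·1.316) = 123.4043 Hz.
f_beat = |123.4043 − 131.7| = 8.30 Hz.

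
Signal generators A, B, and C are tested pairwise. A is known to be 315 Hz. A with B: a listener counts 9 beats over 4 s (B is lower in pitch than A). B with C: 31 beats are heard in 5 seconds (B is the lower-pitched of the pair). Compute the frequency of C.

A–B: Beat frequency = 9/4 = 2.25 Hz.
B is below A, so f_B = 315 − 2.25 = 312.75 Hz.
B–C: Beat frequency = 31/5 = 6.2 Hz.
C is above B, so f_C = 312.75 + 6.2 = 318.95 Hz.

318.95 Hz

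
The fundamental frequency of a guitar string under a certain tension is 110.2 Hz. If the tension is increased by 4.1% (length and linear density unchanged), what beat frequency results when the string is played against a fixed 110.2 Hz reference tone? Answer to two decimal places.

For a string, f ∝ √T, so the new frequency is 110.2·√1.041 = 112.4364 Hz.
f_beat = |112.4364 − 110.2| = 2.24 Hz.

2.24 Hz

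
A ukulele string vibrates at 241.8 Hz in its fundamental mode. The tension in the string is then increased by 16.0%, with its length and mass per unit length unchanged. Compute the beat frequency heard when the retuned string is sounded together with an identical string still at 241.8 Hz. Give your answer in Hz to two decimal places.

For a string, f ∝ √T, so the new frequency is 241.8·√1.160 = 260.4266 Hz.
f_beat = |260.4266 − 241.8| = 18.63 Hz.

18.63 Hz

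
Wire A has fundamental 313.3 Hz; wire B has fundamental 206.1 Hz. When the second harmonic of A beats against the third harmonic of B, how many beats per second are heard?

Second harmonic of the first: 2·313.3 = 626.6 Hz.
Third harmonic of the second: 3·206.1 = 618.3 Hz.
f_beat = |626.6 − 618.3| = 8.3 Hz.

8.3 Hz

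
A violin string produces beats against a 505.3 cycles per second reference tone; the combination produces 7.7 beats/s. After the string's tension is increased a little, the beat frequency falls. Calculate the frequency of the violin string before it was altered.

497.6 Hz

|f − 505.3| = 7.7, so the violin string was at either 497.6 Hz or 513 Hz.
Higher tension means higher frequency; the adjustment raises the violin string's frequency.
The beat rate fell, so the adjustment moved the violin string toward 505.3 Hz — it must have started below the reference.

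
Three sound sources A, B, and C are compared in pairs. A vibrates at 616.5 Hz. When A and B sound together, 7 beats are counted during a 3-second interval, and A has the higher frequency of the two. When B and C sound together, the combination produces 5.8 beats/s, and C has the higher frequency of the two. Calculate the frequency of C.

619.9667 Hz

A–B: Beat frequency = 7/3 = 2.3333 Hz.
B is below A, so f_B = 616.5 − 2.3333 = 614.1667 Hz.
C is above B, so f_C = 614.1667 + 5.8 = 619.9667 Hz.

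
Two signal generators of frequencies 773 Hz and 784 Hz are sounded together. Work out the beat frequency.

The beat frequency equals the magnitude of the frequency difference.
|773 − 784| = 11 Hz.

11 Hz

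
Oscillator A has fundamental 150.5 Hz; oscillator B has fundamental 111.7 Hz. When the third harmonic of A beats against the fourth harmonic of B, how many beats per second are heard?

Third harmonic of the first: 3·150.5 = 451.5 Hz.
Fourth harmonic of the second: 4·111.7 = 446.8 Hz.
f_beat = |451.5 − 446.8| = 4.7 Hz.

4.7 Hz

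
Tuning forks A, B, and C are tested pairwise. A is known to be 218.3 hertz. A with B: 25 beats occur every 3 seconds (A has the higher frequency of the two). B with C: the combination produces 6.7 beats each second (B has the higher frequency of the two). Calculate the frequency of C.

A–B: Beat frequency = 25/3 = 8.3333 Hz.
B is below A, so f_B = 218.3 − 8.3333 = 209.9667 Hz.
C is below B, so f_C = 209.9667 − 6.7 = 203.2667 Hz.

203.2667 Hz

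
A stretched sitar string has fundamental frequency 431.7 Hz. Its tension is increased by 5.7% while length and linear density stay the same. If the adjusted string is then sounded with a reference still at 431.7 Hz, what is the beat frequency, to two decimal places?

For a string, f ∝ √T, so the new frequency is 431.7·√1.057 = 443.8330 Hz.
f_beat = |443.8330 − 431.7| = 12.13 Hz.

12.13 Hz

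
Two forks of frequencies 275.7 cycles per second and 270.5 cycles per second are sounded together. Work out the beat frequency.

5.2 Hz

Beats arise from superposition of two nearby frequencies; the beat rate is |f₁ − f₂|.
|275.7 − 270.5| = 5.2 Hz.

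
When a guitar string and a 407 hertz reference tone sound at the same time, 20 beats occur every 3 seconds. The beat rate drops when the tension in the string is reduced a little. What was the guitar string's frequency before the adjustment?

413.6667 Hz

Beat frequency = 20/3 = 6.6667 Hz.
|f − 407| = 6.6667, so the guitar string was at either 400.3333 Hz or 413.6667 Hz.
Lower tension means lower frequency; the adjustment lowers the guitar string's frequency.
The beat rate fell, so the adjustment moved the guitar string toward 407 Hz — it must have started above the reference.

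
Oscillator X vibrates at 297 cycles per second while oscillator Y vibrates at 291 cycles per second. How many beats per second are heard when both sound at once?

Beats arise from superposition of two nearby frequencies; the beat rate is |f₁ − f₂|.
|297 − 291| = 6 Hz.

6 Hz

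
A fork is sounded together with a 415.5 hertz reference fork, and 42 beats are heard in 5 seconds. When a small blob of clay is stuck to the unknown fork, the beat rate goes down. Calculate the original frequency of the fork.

423.9 Hz

Beat frequency = 42/5 = 8.4 Hz.
|f − 415.5| = 8.4, so the fork was at either 407.1 Hz or 423.9 Hz.
Adding mass to a fork lowers its frequency; the adjustment lowers the fork's frequency.
The beat rate fell, so the adjustment moved the fork toward 415.5 Hz — it must have started above the reference.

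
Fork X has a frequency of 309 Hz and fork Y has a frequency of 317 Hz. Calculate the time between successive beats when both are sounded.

0.125 s

f_beat = |309 − 317| = 8 Hz.
Beat period T = 1 / f_beat = 1 / 8 s.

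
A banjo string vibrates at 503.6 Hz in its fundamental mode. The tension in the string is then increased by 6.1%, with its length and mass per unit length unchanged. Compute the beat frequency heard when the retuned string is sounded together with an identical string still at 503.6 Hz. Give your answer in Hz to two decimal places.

15.13 Hz

For a string, f ∝ √T, so the new frequency is 503.6·√1.061 = 518.7324 Hz.
f_beat = |518.7324 − 503.6| = 15.13 Hz.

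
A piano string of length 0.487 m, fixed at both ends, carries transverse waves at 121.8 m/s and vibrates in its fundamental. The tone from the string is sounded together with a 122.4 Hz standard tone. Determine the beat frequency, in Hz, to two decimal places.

For a string fixed at both ends, f_n = n·v/(2L) = 1·121.8/(2·0.487) = 125.0513 Hz.
f_beat = |125.0513 − 122.4| = 2.65 Hz.

2.65 Hz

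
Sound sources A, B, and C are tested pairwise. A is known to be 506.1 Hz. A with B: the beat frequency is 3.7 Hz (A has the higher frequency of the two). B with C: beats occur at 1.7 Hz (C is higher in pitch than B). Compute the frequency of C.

504.1 Hz

B is below A, so f_B = 506.1 − 3.7 = 502.4 Hz.
C is above B, so f_C = 502.4 + 1.7 = 504.1 Hz.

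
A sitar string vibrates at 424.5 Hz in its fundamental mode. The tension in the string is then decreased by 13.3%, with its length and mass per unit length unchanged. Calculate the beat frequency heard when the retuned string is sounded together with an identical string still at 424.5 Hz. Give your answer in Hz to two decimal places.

For a string, f ∝ √T, so the new frequency is 424.5·√0.867 = 395.2640 Hz.
f_beat = |395.2640 − 424.5| = 29.24 Hz.

29.24 Hz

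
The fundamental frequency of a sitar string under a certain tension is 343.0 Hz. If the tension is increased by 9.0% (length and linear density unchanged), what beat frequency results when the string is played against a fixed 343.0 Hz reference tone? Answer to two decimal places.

For a string, f ∝ √T, so the new frequency is 343.0·√1.090 = 358.1025 Hz.
f_beat = |358.1025 − 343.0| = 15.10 Hz.

15.10 Hz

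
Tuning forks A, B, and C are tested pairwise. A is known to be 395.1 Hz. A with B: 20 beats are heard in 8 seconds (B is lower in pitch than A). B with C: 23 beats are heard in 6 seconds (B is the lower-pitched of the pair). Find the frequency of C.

A–B: Beat frequency = 20/8 = 2.5 Hz.
B is below A, so f_B = 395.1 − 2.5 = 392.6 Hz.
B–C: Beat frequency = 23/6 = 3.8333 Hz.
C is above B, so f_C = 392.6 + 3.8333 = 396.4333 Hz.

396.4333 Hz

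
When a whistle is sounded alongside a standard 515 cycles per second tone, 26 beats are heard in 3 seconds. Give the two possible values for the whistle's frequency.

506.3333 Hz or 523.6667 Hz

Beat frequency = 26/3 = 8.6667 Hz.
|f − 515| = 8.6667, so f = 515 ± 8.6667.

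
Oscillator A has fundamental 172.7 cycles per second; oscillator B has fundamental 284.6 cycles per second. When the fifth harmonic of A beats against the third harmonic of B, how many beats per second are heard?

9.7 Hz

Fifth harmonic of the first: 5·172.7 = 863.5 Hz.
Third harmonic of the second: 3·284.6 = 853.8 Hz.
f_beat = |863.5 − 853.8| = 9.7 Hz.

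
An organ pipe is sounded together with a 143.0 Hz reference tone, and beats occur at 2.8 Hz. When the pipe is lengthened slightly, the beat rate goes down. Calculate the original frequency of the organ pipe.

145.8 Hz

|f − 143.0| = 2.8, so the organ pipe was at either 140.2 Hz or 145.8 Hz.
A longer pipe has a lower fundamental; the adjustment lowers the organ pipe's frequency.
The beat rate fell, so the adjustment moved the organ pipe toward 143.0 Hz — it must have started above the reference.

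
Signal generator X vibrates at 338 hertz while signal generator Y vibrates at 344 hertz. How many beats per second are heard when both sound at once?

6 Hz

f_beat = |f₁ − f₂|.
|338 − 344| = 6 Hz.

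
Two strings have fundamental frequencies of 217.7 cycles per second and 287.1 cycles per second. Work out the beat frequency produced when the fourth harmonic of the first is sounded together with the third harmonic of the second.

Fourth harmonic of the first: 4·217.7 = 870.8 Hz.
Third harmonic of the second: 3·287.1 = 861.3 Hz.
f_beat = |870.8 − 861.3| = 9.5 Hz.

9.5 Hz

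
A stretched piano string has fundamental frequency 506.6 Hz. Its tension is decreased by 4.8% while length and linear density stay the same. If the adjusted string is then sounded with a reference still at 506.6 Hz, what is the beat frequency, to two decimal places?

For a string, f ∝ √T, so the new frequency is 506.6·√0.952 = 494.2921 Hz.
f_beat = |494.2921 − 506.6| = 12.31 Hz.

12.31 Hz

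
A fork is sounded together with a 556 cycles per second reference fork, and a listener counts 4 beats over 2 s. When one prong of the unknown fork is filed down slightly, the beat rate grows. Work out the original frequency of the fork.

558 Hz

Beat frequency = 4/2 = 2 Hz.
|f − 556| = 2, so the fork was at either 554 Hz or 558 Hz.
Filing a prong removes mass and raises the fork's frequency; the adjustment raises the fork's frequency.
The beat rate rose, so the adjustment moved the fork further from 556 Hz — it was already above the reference.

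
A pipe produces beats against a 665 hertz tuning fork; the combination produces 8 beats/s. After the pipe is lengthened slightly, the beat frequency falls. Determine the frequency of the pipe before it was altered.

|f − 665| = 8, so the pipe was at either 657 Hz or 673 Hz.
A longer pipe has a lower fundamental; the adjustment lowers the pipe's frequency.
The beat rate fell, so the adjustment moved the pipe toward 665 Hz — it must have started above the reference.

673 Hz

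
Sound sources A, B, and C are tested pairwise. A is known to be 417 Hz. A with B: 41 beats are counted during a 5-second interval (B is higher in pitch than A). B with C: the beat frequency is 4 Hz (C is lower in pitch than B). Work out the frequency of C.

421.2 Hz

A–B: Beat frequency = 41/5 = 8.2 Hz.
B is above A, so f_B = 417 + 8.2 = 425.2 Hz.
C is below B, so f_C = 425.2 − 4 = 421.2 Hz.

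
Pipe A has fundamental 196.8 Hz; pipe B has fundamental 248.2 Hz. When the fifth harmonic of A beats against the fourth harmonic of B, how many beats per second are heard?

Fifth harmonic of the first: 5·196.8 = 984.0 Hz.
Fourth harmonic of the second: 4·248.2 = 992.8 Hz.
f_beat = |984.0 − 992.8| = 8.8 Hz.

8.8 Hz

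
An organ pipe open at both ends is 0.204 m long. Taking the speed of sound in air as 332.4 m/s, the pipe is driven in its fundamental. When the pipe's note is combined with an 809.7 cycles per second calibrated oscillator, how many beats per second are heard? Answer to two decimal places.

5.01 Hz

Open pipe: f_n = n·v/(2L) = 1·332.4/(2·0.204) = 814.7059 Hz.
f_beat = |814.7059 − 809.7| = 5.01 Hz.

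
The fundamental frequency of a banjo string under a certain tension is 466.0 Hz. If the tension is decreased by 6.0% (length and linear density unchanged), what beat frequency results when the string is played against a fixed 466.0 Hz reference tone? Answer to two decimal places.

For a string, f ∝ √T, so the new frequency is 466.0·√0.940 = 451.8038 Hz.
f_beat = |451.8038 − 466.0| = 14.20 Hz.

14.20 Hz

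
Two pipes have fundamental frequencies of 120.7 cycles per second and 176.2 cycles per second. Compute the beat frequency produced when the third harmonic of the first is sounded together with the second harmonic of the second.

Third harmonic of the first: 3·120.7 = 362.1 Hz.
Second harmonic of the second: 2·176.2 = 352.4 Hz.
f_beat = |362.1 − 352.4| = 9.7 Hz.

9.7 Hz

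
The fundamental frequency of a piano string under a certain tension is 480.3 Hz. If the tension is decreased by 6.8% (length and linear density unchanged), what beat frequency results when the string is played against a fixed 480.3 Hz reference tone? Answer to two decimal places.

For a string, f ∝ √T, so the new frequency is 480.3·√0.932 = 463.6823 Hz.
f_beat = |463.6823 − 480.3| = 16.62 Hz.

16.62 Hz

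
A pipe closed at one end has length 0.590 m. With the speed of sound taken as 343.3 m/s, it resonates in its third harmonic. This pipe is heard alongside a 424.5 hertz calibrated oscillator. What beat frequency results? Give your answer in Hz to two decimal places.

11.90 Hz

Closed pipe (odd harmonics): f_n = n·v/(4L) = 3·343.3/(4·0.590) = 436.3983 Hz.
f_beat = |436.3983 − 424.5| = 11.90 Hz.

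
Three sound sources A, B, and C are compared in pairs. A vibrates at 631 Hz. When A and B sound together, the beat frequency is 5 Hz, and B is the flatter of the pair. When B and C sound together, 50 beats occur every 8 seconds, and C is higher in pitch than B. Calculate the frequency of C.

B is below A, so f_B = 631 − 5 = 626 Hz.
B–C: Beat frequency = 50/8 = 6.25 Hz.
C is above B, so f_C = 626 + 6.25 = 632.25 Hz.

632.25 Hz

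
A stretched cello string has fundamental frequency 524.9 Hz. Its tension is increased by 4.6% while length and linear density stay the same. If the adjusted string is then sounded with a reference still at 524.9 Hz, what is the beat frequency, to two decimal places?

For a string, f ∝ √T, so the new frequency is 524.9·√1.046 = 536.8370 Hz.
f_beat = |536.8370 − 524.9| = 11.94 Hz.

11.94 Hz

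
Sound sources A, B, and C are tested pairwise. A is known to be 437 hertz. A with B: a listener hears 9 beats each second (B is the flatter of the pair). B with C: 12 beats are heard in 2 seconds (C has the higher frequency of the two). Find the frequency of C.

B is below A, so f_B = 437 − 9 = 428 Hz.
B–C: Beat frequency = 12/2 = 6 Hz.
C is above B, so f_C = 428 + 6 = 434 Hz.

434 Hz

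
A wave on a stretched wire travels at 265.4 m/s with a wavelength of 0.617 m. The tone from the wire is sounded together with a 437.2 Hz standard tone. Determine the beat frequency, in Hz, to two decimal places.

Source frequency f = v/λ = 265.4/0.617 = 430.1459 Hz.
f_beat = |430.1459 − 437.2| = 7.05 Hz.

7.05 Hz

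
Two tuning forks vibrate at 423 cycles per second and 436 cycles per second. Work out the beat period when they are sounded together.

f_beat = |423 − 436| = 13 Hz.
Beat period T = 1 / f_beat = 1 / 13 s.

0.077 s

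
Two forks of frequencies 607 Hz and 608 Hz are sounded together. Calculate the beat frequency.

1 Hz

Beats arise from superposition of two nearby frequencies; the beat rate is |f₁ − f₂|.
|607 − 608| = 1 Hz.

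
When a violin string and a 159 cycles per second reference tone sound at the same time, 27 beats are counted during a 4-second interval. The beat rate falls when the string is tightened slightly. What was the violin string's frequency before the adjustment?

152.25 Hz

Beat frequency = 27/4 = 6.75 Hz.
|f − 159| = 6.75, so the violin string was at either 152.25 Hz or 165.75 Hz.
Increasing tension raises a string's frequency; the adjustment raises the violin string's frequency.
The beat rate fell, so the adjustment moved the violin string toward 159 Hz — it must have started below the reference.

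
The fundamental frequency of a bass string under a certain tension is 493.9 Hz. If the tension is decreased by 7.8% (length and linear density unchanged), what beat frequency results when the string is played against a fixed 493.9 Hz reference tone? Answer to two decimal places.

19.65 Hz

For a string, f ∝ √T, so the new frequency is 493.9·√0.922 = 474.2469 Hz.
f_beat = |474.2469 − 493.9| = 19.65 Hz.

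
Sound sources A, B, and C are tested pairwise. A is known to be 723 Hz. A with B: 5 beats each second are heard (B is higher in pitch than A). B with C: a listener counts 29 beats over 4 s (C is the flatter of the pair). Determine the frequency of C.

720.75 Hz

B is above A, so f_B = 723 + 5 = 728 Hz.
B–C: Beat frequency = 29/4 = 7.25 Hz.
C is below B, so f_C = 728 − 7.25 = 720.75 Hz.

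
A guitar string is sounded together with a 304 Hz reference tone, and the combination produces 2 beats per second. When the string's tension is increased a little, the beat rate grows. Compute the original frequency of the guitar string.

|f − 304| = 2, so the guitar string was at either 302 Hz or 306 Hz.
Higher tension means higher frequency; the adjustment raises the guitar string's frequency.
The beat rate rose, so the adjustment moved the guitar string further from 304 Hz — it was already above the reference.

306 Hz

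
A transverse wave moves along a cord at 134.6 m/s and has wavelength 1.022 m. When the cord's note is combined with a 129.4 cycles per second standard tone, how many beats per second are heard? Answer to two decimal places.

Source frequency f = v/λ = 134.6/1.022 = 131.7025 Hz.
f_beat = |131.7025 − 129.4| = 2.30 Hz.

2.30 Hz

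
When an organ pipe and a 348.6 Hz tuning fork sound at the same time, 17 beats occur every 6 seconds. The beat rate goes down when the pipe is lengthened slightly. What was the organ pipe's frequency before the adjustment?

Beat frequency = 17/6 = 2.8333 Hz.
|f − 348.6| = 2.8333, so the organ pipe was at either 345.7667 Hz or 351.4333 Hz.
A longer pipe has a lower fundamental; the adjustment lowers the organ pipe's frequency.
The beat rate fell, so the adjustment moved the organ pipe toward 348.6 Hz — it must have started above the reference.

351.4333 Hz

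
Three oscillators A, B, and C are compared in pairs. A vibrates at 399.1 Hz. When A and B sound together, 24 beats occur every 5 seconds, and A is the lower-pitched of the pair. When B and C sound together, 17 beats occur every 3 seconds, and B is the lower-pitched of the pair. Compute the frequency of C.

409.5667 Hz

A–B: Beat frequency = 24/5 = 4.8 Hz.
B is above A, so f_B = 399.1 + 4.8 = 403.9 Hz.
B–C: Beat frequency = 17/3 = 5.6667 Hz.
C is above B, so f_C = 403.9 + 5.6667 = 409.5667 Hz.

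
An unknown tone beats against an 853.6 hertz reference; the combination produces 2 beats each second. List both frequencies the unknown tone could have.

|f − 853.6| = 2, so f = 853.6 ± 2.

851.6 Hz or 855.6 Hz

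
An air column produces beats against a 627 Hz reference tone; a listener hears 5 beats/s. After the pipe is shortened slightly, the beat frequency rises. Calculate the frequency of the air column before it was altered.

|f − 627| = 5, so the air column was at either 622 Hz or 632 Hz.
A shorter pipe has a higher fundamental; the adjustment raises the air column's frequency.
The beat rate rose, so the adjustment moved the air column further from 627 Hz — it was already above the reference.

632 Hz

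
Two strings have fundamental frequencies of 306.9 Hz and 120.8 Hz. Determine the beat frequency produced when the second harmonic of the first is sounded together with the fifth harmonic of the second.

Second harmonic of the first: 2·306.9 = 613.8 Hz.
Fifth harmonic of the second: 5·120.8 = 604.0 Hz.
f_beat = |613.8 − 604.0| = 9.8 Hz.

9.8 Hz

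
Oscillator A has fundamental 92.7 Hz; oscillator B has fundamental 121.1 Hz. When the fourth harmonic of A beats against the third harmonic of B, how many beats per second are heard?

7.5 Hz

Fourth harmonic of the first: 4·92.7 = 370.8 Hz.
Third harmonic of the second: 3·121.1 = 363.3 Hz.
f_beat = |370.8 − 363.3| = 7.5 Hz.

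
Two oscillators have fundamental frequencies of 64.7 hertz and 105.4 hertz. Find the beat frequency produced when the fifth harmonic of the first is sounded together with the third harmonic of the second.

Fifth harmonic of the first: 5·64.7 = 323.5 Hz.
Third harmonic of the second: 3·105.4 = 316.2 Hz.
f_beat = |323.5 − 316.2| = 7.3 Hz.

7.3 Hz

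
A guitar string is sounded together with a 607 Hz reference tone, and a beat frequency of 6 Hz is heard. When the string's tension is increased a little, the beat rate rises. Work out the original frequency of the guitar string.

613 Hz

|f − 607| = 6, so the guitar string was at either 601 Hz or 613 Hz.
Higher tension means higher frequency; the adjustment raises the guitar string's frequency.
The beat rate rose, so the adjustment moved the guitar string further from 607 Hz — it was already above the reference.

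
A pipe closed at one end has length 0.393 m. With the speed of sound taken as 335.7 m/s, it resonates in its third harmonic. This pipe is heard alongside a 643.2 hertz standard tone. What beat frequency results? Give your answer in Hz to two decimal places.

2.55 Hz

Closed pipe (odd harmonics): f_n = n·v/(4L) = 3·335.7/(4·0.393) = 640.6489 Hz.
f_beat = |640.6489 − 643.2| = 2.55 Hz.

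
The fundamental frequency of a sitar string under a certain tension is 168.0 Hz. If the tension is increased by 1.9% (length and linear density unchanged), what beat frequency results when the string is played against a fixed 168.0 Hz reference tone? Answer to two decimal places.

1.59 Hz

For a string, f ∝ √T, so the new frequency is 168.0·√1.019 = 169.5885 Hz.
f_beat = |169.5885 − 168.0| = 1.59 Hz.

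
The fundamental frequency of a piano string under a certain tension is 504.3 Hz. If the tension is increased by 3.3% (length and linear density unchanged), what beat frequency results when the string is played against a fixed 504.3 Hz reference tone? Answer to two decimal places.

For a string, f ∝ √T, so the new frequency is 504.3·√1.033 = 512.5534 Hz.
f_beat = |512.5534 − 504.3| = 8.25 Hz.

8.25 Hz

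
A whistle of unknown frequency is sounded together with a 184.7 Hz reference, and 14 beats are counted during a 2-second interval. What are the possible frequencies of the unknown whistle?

177.7 Hz or 191.7 Hz

Beat frequency = 14/2 = 7 Hz.
|f − 184.7| = 7, so f = 184.7 ± 7.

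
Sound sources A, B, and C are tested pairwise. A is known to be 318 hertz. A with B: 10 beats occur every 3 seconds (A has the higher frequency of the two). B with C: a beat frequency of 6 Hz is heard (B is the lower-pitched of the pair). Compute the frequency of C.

320.6667 Hz

A–B: Beat frequency = 10/3 = 3.3333 Hz.
B is below A, so f_B = 318 − 3.3333 = 314.6667 Hz.
C is above B, so f_C = 314.6667 + 6 = 320.6667 Hz.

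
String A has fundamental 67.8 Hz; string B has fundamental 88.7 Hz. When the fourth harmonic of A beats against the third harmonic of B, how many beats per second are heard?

5.1 Hz

Fourth harmonic of the first: 4·67.8 = 271.2 Hz.
Third harmonic of the second: 3·88.7 = 266.1 Hz.
f_beat = |271.2 − 266.1| = 5.1 Hz.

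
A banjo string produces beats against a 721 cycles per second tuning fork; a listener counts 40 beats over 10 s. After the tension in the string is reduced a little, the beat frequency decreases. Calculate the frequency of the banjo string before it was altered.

725 Hz

Beat frequency = 40/10 = 4 Hz.
|f − 721| = 4, so the banjo string was at either 717 Hz or 725 Hz.
Lower tension means lower frequency; the adjustment lowers the banjo string's frequency.
The beat rate fell, so the adjustment moved the banjo string toward 721 Hz — it must have started above the reference.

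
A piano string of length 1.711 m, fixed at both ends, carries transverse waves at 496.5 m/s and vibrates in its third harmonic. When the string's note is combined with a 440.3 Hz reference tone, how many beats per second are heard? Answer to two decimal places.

For a string fixed at both ends, f_n = n·v/(2L) = 3·496.5/(2·1.711) = 435.2718 Hz.
f_beat = |435.2718 − 440.3| = 5.03 Hz.

5.03 Hz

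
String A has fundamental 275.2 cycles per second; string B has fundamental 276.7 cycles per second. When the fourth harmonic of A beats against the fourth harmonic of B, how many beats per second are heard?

Fourth harmonic of the first: 4·275.2 = 1100.8 Hz.
Fourth harmonic of the second: 4·276.7 = 1106.8 Hz.
f_beat = |1100.8 − 1106.8| = 6.0 Hz.

6.0 Hz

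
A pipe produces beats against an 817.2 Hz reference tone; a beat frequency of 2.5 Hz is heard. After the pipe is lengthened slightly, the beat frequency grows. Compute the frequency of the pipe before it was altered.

814.7 Hz

|f − 817.2| = 2.5, so the pipe was at either 814.7 Hz or 819.7 Hz.
A longer pipe has a lower fundamental; the adjustment lowers the pipe's frequency.
The beat rate rose, so the adjustment moved the pipe further from 817.2 Hz — it was already below the reference.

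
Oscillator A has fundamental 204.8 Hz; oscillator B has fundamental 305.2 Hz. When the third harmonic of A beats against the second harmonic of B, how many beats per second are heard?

4.0 Hz

Third harmonic of the first: 3·204.8 = 614.4 Hz.
Second harmonic of the second: 2·305.2 = 610.4 Hz.
f_beat = |614.4 − 610.4| = 4.0 Hz.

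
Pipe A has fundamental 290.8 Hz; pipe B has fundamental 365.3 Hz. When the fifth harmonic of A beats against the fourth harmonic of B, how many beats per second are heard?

7.2 Hz

Fifth harmonic of the first: 5·290.8 = 1454.0 Hz.
Fourth harmonic of the second: 4·365.3 = 1461.2 Hz.
f_beat = |1454.0 − 1461.2| = 7.2 Hz.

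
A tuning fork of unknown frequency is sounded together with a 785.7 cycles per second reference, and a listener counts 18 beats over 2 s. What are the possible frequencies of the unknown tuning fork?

776.7 Hz or 794.7 Hz

Beat frequency = 18/2 = 9 Hz.
|f − 785.7| = 9, so f = 785.7 ± 9.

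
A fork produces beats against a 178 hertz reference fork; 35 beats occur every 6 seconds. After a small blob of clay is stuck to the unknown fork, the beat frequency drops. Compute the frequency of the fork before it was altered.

Beat frequency = 35/6 = 5.8333 Hz.
|f − 178| = 5.8333, so the fork was at either 172.1667 Hz or 183.8333 Hz.
Adding mass to a fork lowers its frequency; the adjustment lowers the fork's frequency.
The beat rate fell, so the adjustment moved the fork toward 178 Hz — it must have started above the reference.

183.8333 Hz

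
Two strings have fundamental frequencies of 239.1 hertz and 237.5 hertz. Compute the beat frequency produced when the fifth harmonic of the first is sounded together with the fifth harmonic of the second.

Fifth harmonic of the first: 5·239.1 = 1195.5 Hz.
Fifth harmonic of the second: 5·237.5 = 1187.5 Hz.
f_beat = |1195.5 − 1187.5| = 8.0 Hz.

8.0 Hz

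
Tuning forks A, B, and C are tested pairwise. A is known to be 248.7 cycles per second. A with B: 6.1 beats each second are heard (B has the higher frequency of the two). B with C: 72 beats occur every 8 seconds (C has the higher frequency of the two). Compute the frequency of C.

B is above A, so f_B = 248.7 + 6.1 = 254.8 Hz.
B–C: Beat frequency = 72/8 = 9 Hz.
C is above B, so f_C = 254.8 + 9 = 263.8 Hz.

263.8 Hz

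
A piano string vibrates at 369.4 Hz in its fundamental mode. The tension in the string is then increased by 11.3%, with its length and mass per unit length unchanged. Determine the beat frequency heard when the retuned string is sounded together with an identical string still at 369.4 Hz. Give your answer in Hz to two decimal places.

20.31 Hz

For a string, f ∝ √T, so the new frequency is 369.4·√1.113 = 389.7126 Hz.
f_beat = |389.7126 − 369.4| = 20.31 Hz.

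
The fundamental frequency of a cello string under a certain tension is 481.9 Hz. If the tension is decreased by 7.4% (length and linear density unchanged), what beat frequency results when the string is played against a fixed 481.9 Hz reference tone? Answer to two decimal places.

For a string, f ∝ √T, so the new frequency is 481.9·√0.926 = 463.7270 Hz.
f_beat = |463.7270 − 481.9| = 18.17 Hz.

18.17 Hz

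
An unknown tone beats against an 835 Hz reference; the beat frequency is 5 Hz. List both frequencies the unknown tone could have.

|f − 835| = 5, so f = 835 ± 5.

830 Hz or 840 Hz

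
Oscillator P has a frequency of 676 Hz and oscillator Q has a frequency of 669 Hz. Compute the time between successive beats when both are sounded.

f_beat = |676 − 669| = 7 Hz.
Beat period T = 1 / f_beat = 1 / 7 s.

0.143 s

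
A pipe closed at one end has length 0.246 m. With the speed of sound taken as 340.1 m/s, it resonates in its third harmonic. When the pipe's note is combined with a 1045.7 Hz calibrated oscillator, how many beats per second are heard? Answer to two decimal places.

8.81 Hz

Closed pipe (odd harmonics): f_n = n·v/(4L) = 3·340.1/(4·0.246) = 1036.8902 Hz.
f_beat = |1036.8902 − 1045.7| = 8.81 Hz.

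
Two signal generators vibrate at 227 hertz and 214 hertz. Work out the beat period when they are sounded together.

0.077 s

f_beat = |227 − 214| = 13 Hz.
Beat period T = 1 / f_beat = 1 / 13 s.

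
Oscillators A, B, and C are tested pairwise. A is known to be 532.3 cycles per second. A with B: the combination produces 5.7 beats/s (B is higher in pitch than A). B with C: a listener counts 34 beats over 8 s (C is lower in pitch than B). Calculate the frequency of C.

B is above A, so f_B = 532.3 + 5.7 = 538 Hz.
B–C: Beat frequency = 34/8 = 4.25 Hz.
C is below B, so f_C = 538 − 4.25 = 533.75 Hz.

533.75 Hz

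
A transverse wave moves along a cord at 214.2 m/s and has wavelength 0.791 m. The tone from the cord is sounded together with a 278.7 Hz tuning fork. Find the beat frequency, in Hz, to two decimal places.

7.90 Hz

Source frequency f = v/λ = 214.2/0.791 = 270.7965 Hz.
f_beat = |270.7965 − 278.7| = 7.90 Hz.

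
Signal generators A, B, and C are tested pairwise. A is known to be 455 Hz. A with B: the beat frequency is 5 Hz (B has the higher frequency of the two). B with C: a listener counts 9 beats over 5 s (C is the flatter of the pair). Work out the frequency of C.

B is above A, so f_B = 455 + 5 = 460 Hz.
B–C: Beat frequency = 9/5 = 1.8 Hz.
C is below B, so f_C = 460 − 1.8 = 458.2 Hz.

458.2 Hz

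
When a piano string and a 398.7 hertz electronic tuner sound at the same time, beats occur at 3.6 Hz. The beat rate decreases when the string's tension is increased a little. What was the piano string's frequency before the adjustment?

395.1 Hz

|f − 398.7| = 3.6, so the piano string was at either 395.1 Hz or 402.3 Hz.
Higher tension means higher frequency; the adjustment raises the piano string's frequency.
The beat rate fell, so the adjustment moved the piano string toward 398.7 Hz — it must have started below the reference.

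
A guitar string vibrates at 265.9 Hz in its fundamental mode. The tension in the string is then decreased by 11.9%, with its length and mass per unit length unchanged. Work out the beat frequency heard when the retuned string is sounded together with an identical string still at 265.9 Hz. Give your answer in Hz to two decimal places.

16.32 Hz

For a string, f ∝ √T, so the new frequency is 265.9·√0.881 = 249.5780 Hz.
f_beat = |249.5780 − 265.9| = 16.32 Hz.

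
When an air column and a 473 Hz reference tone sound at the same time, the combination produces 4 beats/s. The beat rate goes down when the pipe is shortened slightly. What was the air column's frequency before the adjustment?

|f − 473| = 4, so the air column was at either 469 Hz or 477 Hz.
A shorter pipe has a higher fundamental; the adjustment raises the air column's frequency.
The beat rate fell, so the adjustment moved the air column toward 473 Hz — it must have started below the reference.

469 Hz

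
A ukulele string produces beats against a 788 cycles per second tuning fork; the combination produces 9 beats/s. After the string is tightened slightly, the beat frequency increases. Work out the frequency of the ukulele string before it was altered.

|f − 788| = 9, so the ukulele string was at either 779 Hz or 797 Hz.
Increasing tension raises a string's frequency; the adjustment raises the ukulele string's frequency.
The beat rate rose, so the adjustment moved the ukulele string further from 788 Hz — it was already above the reference.

797 Hz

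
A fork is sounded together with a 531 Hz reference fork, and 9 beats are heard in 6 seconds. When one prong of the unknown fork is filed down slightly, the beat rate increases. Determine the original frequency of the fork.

532.5 Hz

Beat frequency = 9/6 = 1.5 Hz.
|f − 531| = 1.5, so the fork was at either 529.5 Hz or 532.5 Hz.
Filing a prong removes mass and raises the fork's frequency; the adjustment raises the fork's frequency.
The beat rate rose, so the adjustment moved the fork further from 531 Hz — it was already above the reference.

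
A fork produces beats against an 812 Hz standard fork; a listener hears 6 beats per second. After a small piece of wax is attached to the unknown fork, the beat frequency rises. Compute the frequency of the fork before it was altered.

|f − 812| = 6, so the fork was at either 806 Hz or 818 Hz.
Loading a fork with wax lowers its frequency; the adjustment lowers the fork's frequency.
The beat rate rose, so the adjustment moved the fork further from 812 Hz — it was already below the reference.

806 Hz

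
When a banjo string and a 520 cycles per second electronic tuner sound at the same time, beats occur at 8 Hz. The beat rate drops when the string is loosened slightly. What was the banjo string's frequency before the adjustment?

528 Hz

|f − 520| = 8, so the banjo string was at either 512 Hz or 528 Hz.
Reducing tension lowers a string's frequency; the adjustment lowers the banjo string's frequency.
The beat rate fell, so the adjustment moved the banjo string toward 520 Hz — it must have started above the reference.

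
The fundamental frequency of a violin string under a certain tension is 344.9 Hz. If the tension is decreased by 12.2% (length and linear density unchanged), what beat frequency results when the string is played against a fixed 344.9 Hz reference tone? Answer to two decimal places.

21.72 Hz

For a string, f ∝ √T, so the new frequency is 344.9·√0.878 = 323.1770 Hz.
f_beat = |323.1770 − 344.9| = 21.72 Hz.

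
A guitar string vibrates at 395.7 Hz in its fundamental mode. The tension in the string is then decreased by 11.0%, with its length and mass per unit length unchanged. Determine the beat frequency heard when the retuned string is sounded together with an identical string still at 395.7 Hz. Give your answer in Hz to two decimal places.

22.40 Hz

For a string, f ∝ √T, so the new frequency is 395.7·√0.890 = 373.3026 Hz.
f_beat = |373.3026 − 395.7| = 22.40 Hz.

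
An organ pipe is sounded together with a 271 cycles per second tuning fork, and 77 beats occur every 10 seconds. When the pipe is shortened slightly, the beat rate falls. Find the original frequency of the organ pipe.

Beat frequency = 77/10 = 7.7 Hz.
|f − 271| = 7.7, so the organ pipe was at either 263.3 Hz or 278.7 Hz.
A shorter pipe has a higher fundamental; the adjustment raises the organ pipe's frequency.
The beat rate fell, so the adjustment moved the organ pipe toward 271 Hz — it must have started below the reference.

263.3 Hz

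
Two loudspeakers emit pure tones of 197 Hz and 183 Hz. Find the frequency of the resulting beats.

14 Hz

The beat frequency equals the magnitude of the frequency difference.
|197 − 183| = 14 Hz.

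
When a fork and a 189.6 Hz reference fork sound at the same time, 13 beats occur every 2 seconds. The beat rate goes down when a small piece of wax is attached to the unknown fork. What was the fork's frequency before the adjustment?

Beat frequency = 13/2 = 6.5 Hz.
|f − 189.6| = 6.5, so the fork was at either 183.1 Hz or 196.1 Hz.
Loading a fork with wax lowers its frequency; the adjustment lowers the fork's frequency.
The beat rate fell, so the adjustment moved the fork toward 189.6 Hz — it must have started above the reference.

196.1 Hz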